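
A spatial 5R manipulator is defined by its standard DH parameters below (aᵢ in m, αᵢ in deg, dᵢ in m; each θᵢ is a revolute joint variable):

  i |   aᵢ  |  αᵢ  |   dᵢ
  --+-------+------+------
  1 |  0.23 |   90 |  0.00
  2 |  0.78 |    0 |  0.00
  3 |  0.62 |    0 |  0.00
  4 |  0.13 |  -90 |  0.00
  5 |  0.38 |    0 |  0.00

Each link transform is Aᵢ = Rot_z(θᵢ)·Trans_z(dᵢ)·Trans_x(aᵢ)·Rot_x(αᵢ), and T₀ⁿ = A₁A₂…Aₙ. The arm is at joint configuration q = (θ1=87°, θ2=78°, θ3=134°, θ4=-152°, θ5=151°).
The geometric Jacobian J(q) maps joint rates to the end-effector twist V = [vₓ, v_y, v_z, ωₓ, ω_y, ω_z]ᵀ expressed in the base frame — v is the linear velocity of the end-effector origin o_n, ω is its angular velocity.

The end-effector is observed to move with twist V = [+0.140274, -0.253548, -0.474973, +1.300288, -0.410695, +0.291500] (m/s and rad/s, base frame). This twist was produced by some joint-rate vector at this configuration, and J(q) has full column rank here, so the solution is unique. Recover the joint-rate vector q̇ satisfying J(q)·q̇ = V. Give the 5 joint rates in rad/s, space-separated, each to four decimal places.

o_n = [-0.1963, -0.2248, 0.2592]
J₁: ẑ×o_n = [0.2248, -0.1963, 0.0000], ω = ẑ
J2: z=[0.9986, -0.0523, 0.0000] o=[0.0120, 0.2297, 0.0000] → [-0.0136, -0.2588, -0.4648, 0.9986, -0.0523, 0.0000]
J3: z=[0.9986, -0.0523, 0.0000] o=[0.0205, 0.3916, 0.7630] → [0.0264, 0.5031, -0.6270, 0.9986, -0.0523, 0.0000]
J4: z=[0.9986, -0.0523, 0.0000] o=[-0.0070, -0.1334, 0.4344] → [0.0092, 0.1750, -0.1012, 0.9986, -0.0523, 0.0000]
J5: z=[-0.0453, -0.8648, 0.5000] o=[-0.0036, -0.0685, 0.5470] → [0.3271, -0.1094, -0.1595, -0.0453, -0.8648, 0.5000]
q̇ = J⁺·V = [0.0940, 0.9030, -0.0950, 0.5120, 0.3950]

0.0940 0.9030 -0.0950 0.5120 0.3950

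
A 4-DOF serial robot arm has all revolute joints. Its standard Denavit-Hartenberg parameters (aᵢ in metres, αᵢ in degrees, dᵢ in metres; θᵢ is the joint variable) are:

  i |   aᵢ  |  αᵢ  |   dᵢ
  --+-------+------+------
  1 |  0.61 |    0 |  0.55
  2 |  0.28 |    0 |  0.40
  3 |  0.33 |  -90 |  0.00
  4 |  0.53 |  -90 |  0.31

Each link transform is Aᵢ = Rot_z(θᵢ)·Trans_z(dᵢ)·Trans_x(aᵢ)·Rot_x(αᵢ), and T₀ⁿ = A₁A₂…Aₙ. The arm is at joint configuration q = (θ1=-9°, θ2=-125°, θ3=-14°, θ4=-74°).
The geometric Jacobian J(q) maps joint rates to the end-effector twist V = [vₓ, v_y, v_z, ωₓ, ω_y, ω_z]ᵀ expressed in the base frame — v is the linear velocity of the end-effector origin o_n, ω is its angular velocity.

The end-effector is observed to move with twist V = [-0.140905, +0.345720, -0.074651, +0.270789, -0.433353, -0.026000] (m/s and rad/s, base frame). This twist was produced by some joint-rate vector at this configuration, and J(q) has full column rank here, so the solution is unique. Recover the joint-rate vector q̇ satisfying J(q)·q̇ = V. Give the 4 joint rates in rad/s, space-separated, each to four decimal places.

o_n = [0.1685, -0.8120, 1.4595]
J₁: ẑ×o_n = [0.8120, 0.1685, -0.0000], ω = ẑ
J2: z=[0.0000, 0.0000, 1.0000] o=[0.6025, -0.0954, 0.5500] → [0.7166, -0.4340, 0.0000, 0.0000, 0.0000, 1.0000]
J3: z=[0.0000, 0.0000, 1.0000] o=[0.4080, -0.2968, 0.9500] → [0.5152, -0.2395, 0.0000, 0.0000, 0.0000, 1.0000]
J4: z=[0.5299, -0.8480, 0.0000] o=[0.1281, -0.4717, 0.9500] → [-0.4321, -0.2700, -0.1461, 0.5299, -0.8480, 0.0000]
q̇ = J⁺·V = [0.8170, -0.7410, -0.1020, 0.5110]

0.8170 -0.7410 -0.1020 0.5110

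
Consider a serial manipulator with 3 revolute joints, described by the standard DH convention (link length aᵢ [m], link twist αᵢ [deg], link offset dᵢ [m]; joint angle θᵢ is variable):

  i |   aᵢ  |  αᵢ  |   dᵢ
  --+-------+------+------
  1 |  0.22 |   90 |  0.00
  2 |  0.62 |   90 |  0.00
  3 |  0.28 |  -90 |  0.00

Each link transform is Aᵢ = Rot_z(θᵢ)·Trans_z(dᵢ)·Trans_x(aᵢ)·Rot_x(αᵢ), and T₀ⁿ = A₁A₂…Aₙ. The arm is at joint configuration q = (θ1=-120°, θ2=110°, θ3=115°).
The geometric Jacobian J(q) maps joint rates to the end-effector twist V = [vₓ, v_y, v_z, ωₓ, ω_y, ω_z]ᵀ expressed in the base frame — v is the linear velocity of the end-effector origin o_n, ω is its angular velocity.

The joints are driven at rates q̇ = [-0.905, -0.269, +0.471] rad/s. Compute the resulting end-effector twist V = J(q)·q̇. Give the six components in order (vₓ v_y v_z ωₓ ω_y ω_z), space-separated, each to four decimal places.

o_n = [-0.2440, 0.0850, 0.4714]
J₁: ẑ×o_n = [-0.0850, -0.2440, 0.0000], ω = ẑ
J2: z=[-0.8660, 0.5000, 0.0000] o=[-0.1100, -0.1905, 0.0000] → [0.2357, 0.4083, -0.1716, -0.8660, 0.5000, 0.0000]
J3: z=[-0.4698, -0.8138, 0.3420] o=[-0.0040, -0.0069, 0.5826] → [0.0591, -0.1343, -0.2385, -0.4698, -0.8138, 0.3420]
V = J·q̇ = [0.0413, 0.0477, -0.0662, 0.0117, -0.5178, -0.7439]

0.0413 0.0477 -0.0662 0.0117 -0.5178 -0.7439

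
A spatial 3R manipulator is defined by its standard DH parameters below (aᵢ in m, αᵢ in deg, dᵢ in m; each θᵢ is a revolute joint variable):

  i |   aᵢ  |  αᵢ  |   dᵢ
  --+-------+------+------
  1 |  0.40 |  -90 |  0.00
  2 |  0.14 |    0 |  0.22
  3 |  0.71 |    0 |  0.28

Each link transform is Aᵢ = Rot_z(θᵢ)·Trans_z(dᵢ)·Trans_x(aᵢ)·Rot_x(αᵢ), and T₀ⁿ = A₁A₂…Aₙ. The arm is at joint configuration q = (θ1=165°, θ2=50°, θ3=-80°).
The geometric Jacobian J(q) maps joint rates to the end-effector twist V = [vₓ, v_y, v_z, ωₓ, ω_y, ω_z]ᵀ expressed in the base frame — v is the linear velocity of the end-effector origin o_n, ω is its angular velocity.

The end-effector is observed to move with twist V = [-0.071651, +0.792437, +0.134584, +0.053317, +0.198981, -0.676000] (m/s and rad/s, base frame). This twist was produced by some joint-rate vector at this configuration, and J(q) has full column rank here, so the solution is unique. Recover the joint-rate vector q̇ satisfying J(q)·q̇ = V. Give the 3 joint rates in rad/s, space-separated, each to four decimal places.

o_n = [-1.1966, -0.1970, 0.2478]
J₁: ẑ×o_n = [0.1970, -1.1966, 0.0000], ω = ẑ
J2: z=[-0.2588, -0.9659, 0.0000] o=[-0.3864, 0.1035, 0.0000] → [-0.2393, 0.0641, -0.7049, -0.2588, -0.9659, 0.0000]
J3: z=[-0.2588, -0.9659, 0.0000] o=[-0.5302, -0.0857, -0.1072] → [-0.3429, 0.0919, -0.6149, -0.2588, -0.9659, 0.0000]
q̇ = J⁺·V = [-0.6760, -0.0880, -0.1180]

-0.6760 -0.0880 -0.1180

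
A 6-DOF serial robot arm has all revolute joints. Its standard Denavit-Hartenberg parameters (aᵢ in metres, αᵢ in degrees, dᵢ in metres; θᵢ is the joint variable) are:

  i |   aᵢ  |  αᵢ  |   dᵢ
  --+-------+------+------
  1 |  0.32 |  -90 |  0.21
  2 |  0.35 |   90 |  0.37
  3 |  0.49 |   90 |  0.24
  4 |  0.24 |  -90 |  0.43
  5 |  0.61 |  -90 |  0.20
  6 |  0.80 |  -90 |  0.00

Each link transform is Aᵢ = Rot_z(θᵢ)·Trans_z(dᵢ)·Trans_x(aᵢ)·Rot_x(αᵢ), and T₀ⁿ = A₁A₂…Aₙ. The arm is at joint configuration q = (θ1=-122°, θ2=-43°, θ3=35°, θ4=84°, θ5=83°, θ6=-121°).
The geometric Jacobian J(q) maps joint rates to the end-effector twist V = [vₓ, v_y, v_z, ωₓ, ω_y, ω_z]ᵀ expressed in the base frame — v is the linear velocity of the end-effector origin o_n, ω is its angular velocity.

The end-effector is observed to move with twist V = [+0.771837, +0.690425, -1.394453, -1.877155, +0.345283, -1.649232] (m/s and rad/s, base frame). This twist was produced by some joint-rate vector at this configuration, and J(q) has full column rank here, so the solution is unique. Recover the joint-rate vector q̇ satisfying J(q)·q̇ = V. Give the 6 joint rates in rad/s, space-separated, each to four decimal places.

-0.2800 -0.9160 -0.6050 0.5800 0.7410 0.9650

o_n = [-0.0518, -0.0270, 0.7724]
J₁: ẑ×o_n = [0.0270, -0.0518, 0.0000], ω = ẑ
J2: z=[0.8480, -0.5299, 0.0000] o=[-0.1696, -0.2714, 0.2100] → [-0.2981, -0.4770, 0.2697, 0.8480, -0.5299, 0.0000]
J3: z=[0.3614, 0.5784, 0.7314] o=[0.0086, -0.6845, 0.4487] → [-0.2937, -0.1611, 0.2726, 0.3614, 0.5784, 0.7314]
J4: z=[-0.9170, 0.0783, 0.3912] o=[0.1781, -0.9436, 0.8980] → [-0.3684, -0.2050, -0.8225, -0.9170, 0.0783, 0.3912]
J5: z=[-0.1302, 0.8680, -0.4792] o=[-0.1257, -0.7922, 1.2548] → [-0.0520, -0.0982, -0.1638, -0.1302, 0.8680, -0.4792]
J6: z=[-0.2625, -0.4962, -0.8276] o=[0.4315, -0.6296, 0.9805] → [0.6020, 0.3453, -0.3980, -0.2625, -0.4962, -0.8276]
q̇ = J⁺·V = [-0.2800, -0.9160, -0.6050, 0.5800, 0.7410, 0.9650]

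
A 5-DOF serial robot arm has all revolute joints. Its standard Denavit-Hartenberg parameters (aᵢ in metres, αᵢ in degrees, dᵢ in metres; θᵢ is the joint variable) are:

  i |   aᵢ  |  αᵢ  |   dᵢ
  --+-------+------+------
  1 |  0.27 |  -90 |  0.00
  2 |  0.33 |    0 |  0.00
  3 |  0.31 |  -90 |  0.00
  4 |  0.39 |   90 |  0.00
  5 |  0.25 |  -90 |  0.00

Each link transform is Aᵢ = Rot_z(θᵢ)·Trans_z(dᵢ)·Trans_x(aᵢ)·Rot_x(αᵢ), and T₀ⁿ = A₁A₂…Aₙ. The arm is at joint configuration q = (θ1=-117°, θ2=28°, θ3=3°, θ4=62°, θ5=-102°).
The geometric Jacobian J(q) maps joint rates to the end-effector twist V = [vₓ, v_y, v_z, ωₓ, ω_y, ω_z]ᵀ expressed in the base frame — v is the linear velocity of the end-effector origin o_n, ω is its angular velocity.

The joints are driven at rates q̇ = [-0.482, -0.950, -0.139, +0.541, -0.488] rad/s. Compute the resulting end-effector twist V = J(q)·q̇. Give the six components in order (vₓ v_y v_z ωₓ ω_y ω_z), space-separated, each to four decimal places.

-0.3770 0.3734 0.9417 -0.8803 1.1758 -0.7238

o_n = [-0.7604, -0.8349, -0.1867]
J₁: ẑ×o_n = [0.8349, -0.7604, 0.0000], ω = ẑ
J2: z=[0.8910, -0.4540, 0.0000] o=[-0.1226, -0.2406, 0.0000] → [0.0848, 0.1664, -0.8191, 0.8910, -0.4540, 0.0000]
J3: z=[0.8910, -0.4540, 0.0000] o=[-0.2549, -0.5002, -0.1549] → [0.0144, 0.0283, -0.5277, 0.8910, -0.4540, 0.0000]
J4: z=[0.2338, 0.4589, -0.8572] o=[-0.3755, -0.7369, -0.3146] → [-0.0253, 0.3000, 0.1537, 0.2338, 0.4589, -0.8572]
J5: z=[0.0747, -0.8875, -0.4548] o=[-0.7536, -0.7205, -0.4089] → [-0.2492, -0.0135, -0.0146, 0.0747, -0.8875, -0.4548]
V = J·q̇ = [-0.3770, 0.3734, 0.9417, -0.8803, 1.1758, -0.7238]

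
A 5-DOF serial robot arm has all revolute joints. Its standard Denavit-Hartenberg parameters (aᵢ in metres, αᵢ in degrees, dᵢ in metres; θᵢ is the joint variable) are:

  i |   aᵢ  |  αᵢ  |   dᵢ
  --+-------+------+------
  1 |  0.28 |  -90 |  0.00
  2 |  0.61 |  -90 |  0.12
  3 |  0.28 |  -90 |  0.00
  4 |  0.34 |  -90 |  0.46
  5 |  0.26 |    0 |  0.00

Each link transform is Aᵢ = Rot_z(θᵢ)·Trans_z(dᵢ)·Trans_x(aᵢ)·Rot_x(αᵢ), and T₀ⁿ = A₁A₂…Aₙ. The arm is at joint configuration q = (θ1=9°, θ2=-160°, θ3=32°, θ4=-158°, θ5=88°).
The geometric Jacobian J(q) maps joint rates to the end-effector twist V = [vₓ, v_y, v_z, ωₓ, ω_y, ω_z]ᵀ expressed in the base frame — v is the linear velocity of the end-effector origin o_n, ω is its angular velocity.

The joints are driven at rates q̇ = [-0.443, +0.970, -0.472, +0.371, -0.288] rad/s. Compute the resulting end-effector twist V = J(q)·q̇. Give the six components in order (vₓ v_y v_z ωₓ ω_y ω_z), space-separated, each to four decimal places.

o_n = [-0.1085, -0.0441, 0.2826]
J₁: ẑ×o_n = [0.0441, -0.1085, 0.0000], ω = ẑ
J2: z=[-0.1564, 0.9877, 0.0000] o=[0.2766, 0.0438, 0.0000] → [0.2791, 0.0442, 0.3940, -0.1564, 0.9877, 0.0000]
J3: z=[0.3378, 0.0535, 0.9397] o=[-0.3084, 0.0727, 0.2086] → [0.1137, 0.1629, -0.0501, 0.3378, 0.0535, 0.9397]
J4: z=[0.6245, -0.7597, -0.1812] o=[-0.5055, -0.1088, 0.2898] → [0.0172, -0.0674, 0.3421, 0.6245, -0.7597, -0.1812]
J5: z=[0.0494, -0.1932, 0.9799] o=[0.0467, -0.2472, 0.2347] → [-0.2082, -0.1544, -0.0199, 0.0494, -0.1932, 0.9799]
V = J·q̇ = [0.2639, 0.0335, 0.5385, -0.0937, 0.7066, -1.2360]

0.2639 0.0335 0.5385 -0.0937 0.7066 -1.2360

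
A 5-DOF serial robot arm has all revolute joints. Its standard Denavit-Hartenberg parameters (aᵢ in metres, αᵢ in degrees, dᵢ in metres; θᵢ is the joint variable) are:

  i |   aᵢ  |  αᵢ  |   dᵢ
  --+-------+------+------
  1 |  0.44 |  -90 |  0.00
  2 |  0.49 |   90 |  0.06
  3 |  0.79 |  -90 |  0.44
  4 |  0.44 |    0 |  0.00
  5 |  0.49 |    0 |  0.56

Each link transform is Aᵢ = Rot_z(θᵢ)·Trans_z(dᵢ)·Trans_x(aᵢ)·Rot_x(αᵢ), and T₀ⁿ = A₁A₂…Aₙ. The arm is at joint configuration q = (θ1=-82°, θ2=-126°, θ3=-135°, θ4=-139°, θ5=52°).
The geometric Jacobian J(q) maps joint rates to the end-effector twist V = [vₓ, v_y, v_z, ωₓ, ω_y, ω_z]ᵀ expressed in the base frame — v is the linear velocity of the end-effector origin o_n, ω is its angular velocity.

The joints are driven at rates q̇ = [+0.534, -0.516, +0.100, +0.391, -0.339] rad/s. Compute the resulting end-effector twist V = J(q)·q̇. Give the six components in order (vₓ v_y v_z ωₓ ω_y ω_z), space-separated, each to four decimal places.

-0.4913 -0.4876 -0.7684 -0.5617 0.0246 0.5050

o_n = [-0.7917, 0.7624, -0.2758]
J₁: ẑ×o_n = [-0.7624, -0.7917, 0.0000], ω = ẑ
J2: z=[0.9903, 0.1392, 0.0000] o=[0.0612, -0.4357, 0.0000] → [-0.0384, 0.2731, 1.3052, 0.9903, 0.1392, 0.0000]
J3: z=[-0.1126, 0.8011, -0.5878] o=[0.0806, -0.1422, 0.3964] → [-0.0068, 0.4370, 0.5970, -0.1126, 0.8011, -0.5878]
J4: z=[-0.7581, 0.3132, 0.5721] o=[-0.4765, -0.1925, -0.3141] → [-0.5343, -0.1513, -0.6252, -0.7581, 0.3132, 0.5721]
J5: z=[-0.7581, 0.3132, 0.5721] o=[-0.2956, 0.2081, -0.2938] → [-0.3114, -0.2701, -0.2649, -0.7581, 0.3132, 0.5721]
V = J·q̇ = [-0.4913, -0.4876, -0.7684, -0.5617, 0.0246, 0.5050]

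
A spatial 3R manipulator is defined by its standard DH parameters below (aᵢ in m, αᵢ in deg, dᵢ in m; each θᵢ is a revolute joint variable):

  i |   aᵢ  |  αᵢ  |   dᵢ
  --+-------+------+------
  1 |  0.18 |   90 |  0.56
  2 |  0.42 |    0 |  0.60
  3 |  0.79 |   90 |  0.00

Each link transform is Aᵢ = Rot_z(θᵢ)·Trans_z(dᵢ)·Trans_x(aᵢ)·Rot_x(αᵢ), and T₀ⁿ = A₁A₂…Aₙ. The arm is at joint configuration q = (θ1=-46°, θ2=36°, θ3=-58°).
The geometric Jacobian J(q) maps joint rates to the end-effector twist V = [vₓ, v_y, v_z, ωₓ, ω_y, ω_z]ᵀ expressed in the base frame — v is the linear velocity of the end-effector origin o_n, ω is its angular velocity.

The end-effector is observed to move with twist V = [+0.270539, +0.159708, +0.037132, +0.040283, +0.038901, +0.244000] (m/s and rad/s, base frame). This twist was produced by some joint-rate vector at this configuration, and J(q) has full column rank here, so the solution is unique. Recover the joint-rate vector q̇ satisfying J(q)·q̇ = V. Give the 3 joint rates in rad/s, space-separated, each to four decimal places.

o_n = [0.4383, -1.3176, 0.5109]
J₁: ẑ×o_n = [1.3176, 0.4383, -0.0000], ω = ẑ
J2: z=[-0.7193, -0.6947, 0.0000] o=[0.1250, -0.1295, 0.5600] → [0.0341, -0.0353, 1.0723, -0.7193, -0.6947, 0.0000]
J3: z=[-0.7193, -0.6947, 0.0000] o=[-0.0705, -0.7907, 0.8069] → [0.2056, -0.2129, 0.7325, -0.7193, -0.6947, 0.0000]
q̇ = J⁺·V = [0.2440, 0.2300, -0.2860]

0.2440 0.2300 -0.2860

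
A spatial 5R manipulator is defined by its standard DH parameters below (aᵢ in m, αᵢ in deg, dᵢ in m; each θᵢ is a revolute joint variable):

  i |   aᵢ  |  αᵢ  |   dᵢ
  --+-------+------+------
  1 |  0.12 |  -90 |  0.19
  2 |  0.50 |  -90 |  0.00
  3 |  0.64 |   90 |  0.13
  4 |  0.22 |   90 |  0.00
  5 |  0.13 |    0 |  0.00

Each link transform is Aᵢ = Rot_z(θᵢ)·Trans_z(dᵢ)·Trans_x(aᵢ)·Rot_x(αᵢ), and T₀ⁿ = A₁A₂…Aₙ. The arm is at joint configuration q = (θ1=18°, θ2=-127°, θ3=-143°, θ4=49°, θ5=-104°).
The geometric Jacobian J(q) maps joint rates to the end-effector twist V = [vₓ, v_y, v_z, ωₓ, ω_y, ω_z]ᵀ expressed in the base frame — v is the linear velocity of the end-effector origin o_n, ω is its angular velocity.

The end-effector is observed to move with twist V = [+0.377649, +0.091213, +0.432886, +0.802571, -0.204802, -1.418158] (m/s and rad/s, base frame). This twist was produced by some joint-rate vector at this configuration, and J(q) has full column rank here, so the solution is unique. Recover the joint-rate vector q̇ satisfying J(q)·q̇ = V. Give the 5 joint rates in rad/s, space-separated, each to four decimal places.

-0.9330 -0.0480 0.6220 0.8020 0.5410

o_n = [0.1673, 0.6435, 0.3267]
J₁: ẑ×o_n = [-0.6435, 0.1673, 0.0000], ω = ẑ
J2: z=[-0.3090, 0.9511, 0.0000] o=[0.1141, 0.0371, 0.1900] → [0.1300, 0.0422, -0.2379, -0.3090, 0.9511, 0.0000]
J3: z=[0.7595, 0.2468, 0.6018] o=[-0.1721, -0.0559, 0.5893] → [-0.4857, 0.4037, 0.4475, 0.7595, 0.2468, 0.6018]
J4: z=[0.5912, -0.6476, -0.4806] o=[0.1002, 0.4375, 0.2593] → [0.0554, -0.0721, 0.1652, 0.5912, -0.6476, -0.4806]
J5: z=[-0.2937, 0.3821, -0.8762] o=[0.2655, 0.5826, 0.2672] → [0.0762, 0.1035, 0.0196, -0.2937, 0.3821, -0.8762]
q̇ = J⁺·V = [-0.9330, -0.0480, 0.6220, 0.8020, 0.5410]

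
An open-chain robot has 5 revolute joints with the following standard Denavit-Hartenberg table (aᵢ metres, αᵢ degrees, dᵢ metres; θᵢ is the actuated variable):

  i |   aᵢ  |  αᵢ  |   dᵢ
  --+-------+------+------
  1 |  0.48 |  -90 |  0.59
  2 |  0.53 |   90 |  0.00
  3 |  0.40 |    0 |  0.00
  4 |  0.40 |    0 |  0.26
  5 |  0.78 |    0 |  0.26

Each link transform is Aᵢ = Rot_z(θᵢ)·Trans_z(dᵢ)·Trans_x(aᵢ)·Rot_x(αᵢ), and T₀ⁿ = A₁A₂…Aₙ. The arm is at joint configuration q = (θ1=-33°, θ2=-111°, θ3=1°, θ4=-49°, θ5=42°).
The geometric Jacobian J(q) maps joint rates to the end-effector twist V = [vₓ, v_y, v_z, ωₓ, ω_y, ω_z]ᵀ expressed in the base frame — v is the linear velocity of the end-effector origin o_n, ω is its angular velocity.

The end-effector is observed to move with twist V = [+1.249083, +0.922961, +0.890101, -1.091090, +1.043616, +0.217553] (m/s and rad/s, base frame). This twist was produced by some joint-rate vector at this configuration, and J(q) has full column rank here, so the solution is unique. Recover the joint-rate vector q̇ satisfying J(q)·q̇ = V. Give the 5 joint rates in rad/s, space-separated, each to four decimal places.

o_n = [-0.8002, 0.0763, 2.2459]
J₁: ẑ×o_n = [-0.0763, -0.8002, 0.0000], ω = ẑ
J2: z=[0.5446, 0.8387, 0.0000] o=[0.4026, -0.2614, 0.5900] → [1.3888, -0.9019, 1.1926, 0.5446, 0.8387, 0.0000]
J3: z=[-0.7830, 0.5085, -0.3584] o=[0.2433, -0.1580, 1.0848] → [0.6743, 1.2830, 0.3471, -0.7830, 0.5085, -0.3584]
J4: z=[-0.7830, 0.5085, -0.3584] o=[0.1269, -0.0741, 1.4582] → [0.4544, 0.9490, 0.3536, -0.7830, 0.5085, -0.3584]
J5: z=[-0.7830, 0.5085, -0.3584] o=[-0.3190, -0.1389, 1.6149] → [0.3980, 0.6665, 0.0761, -0.7830, 0.5085, -0.3584]
q̇ = J⁺·V = [0.7870, 0.2810, 0.8960, 0.6890, 0.0040]

0.7870 0.2810 0.8960 0.6890 0.0040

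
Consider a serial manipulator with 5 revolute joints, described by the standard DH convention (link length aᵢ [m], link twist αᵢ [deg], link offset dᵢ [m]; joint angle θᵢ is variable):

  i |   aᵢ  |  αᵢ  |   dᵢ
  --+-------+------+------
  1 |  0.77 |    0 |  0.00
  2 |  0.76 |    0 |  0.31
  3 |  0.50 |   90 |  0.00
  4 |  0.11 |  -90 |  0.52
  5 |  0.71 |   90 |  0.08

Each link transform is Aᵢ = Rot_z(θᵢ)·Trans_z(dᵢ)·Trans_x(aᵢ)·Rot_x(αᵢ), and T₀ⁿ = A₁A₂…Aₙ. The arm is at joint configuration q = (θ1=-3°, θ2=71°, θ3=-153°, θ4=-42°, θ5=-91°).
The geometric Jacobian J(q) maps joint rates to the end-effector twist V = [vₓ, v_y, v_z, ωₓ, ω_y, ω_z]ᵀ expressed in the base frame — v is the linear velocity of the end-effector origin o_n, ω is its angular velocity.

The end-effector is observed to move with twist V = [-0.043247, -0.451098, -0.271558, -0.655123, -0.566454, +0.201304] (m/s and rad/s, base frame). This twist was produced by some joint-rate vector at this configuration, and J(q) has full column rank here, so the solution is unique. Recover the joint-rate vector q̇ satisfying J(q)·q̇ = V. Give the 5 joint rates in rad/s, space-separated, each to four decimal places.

-0.5000 0.1940 -0.0560 0.7020 0.7580

o_n = [-0.1170, -0.0665, 0.3041]
J₁: ẑ×o_n = [0.0665, -0.1170, 0.0000], ω = ẑ
J2: z=[0.0000, 0.0000, 1.0000] o=[0.7689, -0.0403, 0.0000] → [0.0262, -0.8859, 0.0000, 0.0000, 0.0000, 1.0000]
J3: z=[0.0000, 0.0000, 1.0000] o=[1.0536, 0.6644, 0.3100] → [0.7309, -1.1706, 0.0000, 0.0000, 0.0000, 1.0000]
J4: z=[-0.9962, -0.0872, 0.0000] o=[1.0972, 0.1663, 0.3100] → [0.0005, -0.0058, 0.1261, -0.9962, -0.0872, 0.0000]
J5: z=[0.0583, -0.6666, 0.7431] o=[0.5863, 0.0395, 0.2364] → [0.0336, -0.5266, -0.4750, 0.0583, -0.6666, 0.7431]
q̇ = J⁺·V = [-0.5000, 0.1940, -0.0560, 0.7020, 0.7580]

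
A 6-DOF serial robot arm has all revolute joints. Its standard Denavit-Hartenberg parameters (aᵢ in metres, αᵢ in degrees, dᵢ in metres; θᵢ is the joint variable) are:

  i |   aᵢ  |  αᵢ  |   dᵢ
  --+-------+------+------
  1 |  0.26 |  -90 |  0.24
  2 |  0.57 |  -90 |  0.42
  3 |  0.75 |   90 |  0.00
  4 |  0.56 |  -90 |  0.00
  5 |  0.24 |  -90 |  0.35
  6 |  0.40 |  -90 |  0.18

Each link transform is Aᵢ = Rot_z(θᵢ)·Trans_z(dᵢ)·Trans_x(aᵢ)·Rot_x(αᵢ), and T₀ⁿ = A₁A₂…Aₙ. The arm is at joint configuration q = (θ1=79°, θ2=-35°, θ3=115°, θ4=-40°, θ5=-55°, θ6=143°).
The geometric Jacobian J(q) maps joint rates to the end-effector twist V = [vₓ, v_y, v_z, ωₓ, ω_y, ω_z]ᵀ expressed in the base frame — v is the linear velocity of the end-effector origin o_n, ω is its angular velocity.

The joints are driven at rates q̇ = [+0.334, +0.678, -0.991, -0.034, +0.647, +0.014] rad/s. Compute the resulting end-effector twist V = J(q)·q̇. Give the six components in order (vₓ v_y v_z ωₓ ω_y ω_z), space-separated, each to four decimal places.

0.8485 1.1629 0.7978 -0.3942 -0.3987 0.6210

o_n = [0.6885, -0.1884, 0.4376]
J₁: ẑ×o_n = [0.1884, 0.6885, -0.0000], ω = ẑ
J2: z=[-0.9816, 0.1908, 0.0000] o=[0.0496, 0.2552, 0.2400] → [0.0377, 0.1940, 0.3135, -0.9816, 0.1908, 0.0000]
J3: z=[0.1094, 0.5630, -0.8192] o=[-0.2736, 0.7937, 0.5669] → [-0.8773, -0.7739, -0.6492, 0.1094, 0.5630, -0.8192]
J4: z=[0.5565, 0.6481, 0.5198] o=[0.3441, 0.4091, 0.3851] → [0.3446, 0.1498, -0.5557, 0.5565, 0.6481, 0.5198]
J5: z=[0.6132, 0.1017, -0.7833] o=[0.6580, -0.0135, 0.5760] → [-0.1511, 0.0610, -0.1103, 0.6132, 0.1017, -0.7833]
J6: z=[0.1400, -0.9900, -0.0190] o=[1.0592, 0.0456, 0.4510] → [0.0088, 0.0089, -0.3998, 0.1400, -0.9900, -0.0190]
V = J·q̇ = [0.8485, 1.1629, 0.7978, -0.3942, -0.3987, 0.6210]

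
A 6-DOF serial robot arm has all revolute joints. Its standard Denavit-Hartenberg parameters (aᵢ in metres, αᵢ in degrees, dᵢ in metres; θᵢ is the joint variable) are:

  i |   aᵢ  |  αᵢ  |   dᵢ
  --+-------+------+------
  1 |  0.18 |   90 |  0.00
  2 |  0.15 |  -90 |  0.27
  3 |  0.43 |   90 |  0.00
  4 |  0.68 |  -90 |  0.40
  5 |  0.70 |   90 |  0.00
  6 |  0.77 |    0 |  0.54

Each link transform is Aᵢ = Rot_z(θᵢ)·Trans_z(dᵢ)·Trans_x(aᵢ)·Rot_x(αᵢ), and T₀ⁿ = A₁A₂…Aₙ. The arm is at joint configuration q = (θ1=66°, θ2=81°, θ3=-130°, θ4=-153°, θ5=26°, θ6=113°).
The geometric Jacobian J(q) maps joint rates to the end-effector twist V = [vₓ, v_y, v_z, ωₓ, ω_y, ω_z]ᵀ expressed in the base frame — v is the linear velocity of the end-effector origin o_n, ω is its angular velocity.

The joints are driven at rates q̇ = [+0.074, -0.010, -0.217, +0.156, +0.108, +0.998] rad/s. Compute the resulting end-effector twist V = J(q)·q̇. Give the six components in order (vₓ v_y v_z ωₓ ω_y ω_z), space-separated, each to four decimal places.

o_n = [0.1105, 1.4315, -0.3345]
J₁: ẑ×o_n = [-1.4315, 0.1105, 0.0000], ω = ẑ
J2: z=[0.9135, -0.4067, 0.0000] o=[0.0732, 0.1644, 0.0000] → [0.1361, 0.3056, 1.1727, 0.9135, -0.4067, 0.0000]
J3: z=[-0.4017, -0.9023, 0.1564] o=[0.3294, 0.0761, 0.1482] → [0.2235, -0.2281, -0.7420, -0.4017, -0.9023, 0.1564]
J4: z=[-0.6360, 0.1520, -0.7566] o=[0.6127, -0.0974, -0.1248] → [1.1249, 0.2467, -0.8960, -0.6360, 0.1520, -0.7566]
J5: z=[0.6571, 0.6208, -0.4276] o=[0.0832, 0.4864, -0.0911] → [0.2531, 0.1482, 0.6041, 0.6571, 0.6208, -0.4276]
J6: z=[-0.7490, 0.4737, -0.4632] o=[0.0237, 0.9236, 0.4523] → [-0.1375, -0.6295, -0.4216, -0.7490, 0.4737, -0.4632]
V = J·q̇ = [-0.0901, -0.5191, -0.3460, -0.6977, 0.7634, -0.5864]

-0.0901 -0.5191 -0.3460 -0.6977 0.7634 -0.5864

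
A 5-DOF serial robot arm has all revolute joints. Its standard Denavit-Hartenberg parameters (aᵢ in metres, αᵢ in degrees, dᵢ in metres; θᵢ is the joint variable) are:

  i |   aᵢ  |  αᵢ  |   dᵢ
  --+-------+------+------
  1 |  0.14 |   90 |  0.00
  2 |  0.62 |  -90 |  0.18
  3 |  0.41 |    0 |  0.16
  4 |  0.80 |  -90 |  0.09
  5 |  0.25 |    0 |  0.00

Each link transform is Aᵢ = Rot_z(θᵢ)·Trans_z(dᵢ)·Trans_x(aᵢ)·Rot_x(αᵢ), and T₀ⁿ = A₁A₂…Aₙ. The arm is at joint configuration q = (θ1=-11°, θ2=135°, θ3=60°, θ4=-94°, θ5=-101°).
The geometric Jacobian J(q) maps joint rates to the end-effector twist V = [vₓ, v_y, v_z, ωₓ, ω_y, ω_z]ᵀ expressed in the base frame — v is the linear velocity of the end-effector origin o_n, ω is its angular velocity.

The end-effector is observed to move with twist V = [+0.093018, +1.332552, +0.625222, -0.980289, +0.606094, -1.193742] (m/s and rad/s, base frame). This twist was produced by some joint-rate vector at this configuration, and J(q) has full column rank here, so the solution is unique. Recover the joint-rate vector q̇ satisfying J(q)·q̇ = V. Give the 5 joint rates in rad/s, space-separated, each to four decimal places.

o_n = [-1.2589, -0.0055, 0.6741]
J₁: ẑ×o_n = [0.0055, -1.2589, 0.0000], ω = ẑ
J2: z=[-0.1908, -0.9816, 0.0000] o=[0.1374, -0.0267, 0.0000] → [-0.6617, 0.1286, -1.3747, -0.1908, -0.9816, 0.0000]
J3: z=[-0.6941, 0.1349, -0.7071] o=[-0.3273, -0.1198, 0.4384] → [0.1126, 0.8223, 0.0464, -0.6941, 0.1349, -0.7071]
J4: z=[-0.6941, 0.1349, -0.7071] o=[-0.5129, 0.2780, 0.4702] → [-0.1730, 0.6690, 0.2975, -0.6941, 0.1349, -0.7071]
J5: z=[-0.2300, 0.8893, 0.3954] o=[-1.1211, -0.0595, 0.8756] → [-0.2005, -0.1008, 0.1101, -0.2300, 0.8893, 0.3954]
q̇ = J⁺·V = [-0.2550, -0.2620, 0.7110, 0.7150, 0.1760]

-0.2550 -0.2620 0.7110 0.7150 0.1760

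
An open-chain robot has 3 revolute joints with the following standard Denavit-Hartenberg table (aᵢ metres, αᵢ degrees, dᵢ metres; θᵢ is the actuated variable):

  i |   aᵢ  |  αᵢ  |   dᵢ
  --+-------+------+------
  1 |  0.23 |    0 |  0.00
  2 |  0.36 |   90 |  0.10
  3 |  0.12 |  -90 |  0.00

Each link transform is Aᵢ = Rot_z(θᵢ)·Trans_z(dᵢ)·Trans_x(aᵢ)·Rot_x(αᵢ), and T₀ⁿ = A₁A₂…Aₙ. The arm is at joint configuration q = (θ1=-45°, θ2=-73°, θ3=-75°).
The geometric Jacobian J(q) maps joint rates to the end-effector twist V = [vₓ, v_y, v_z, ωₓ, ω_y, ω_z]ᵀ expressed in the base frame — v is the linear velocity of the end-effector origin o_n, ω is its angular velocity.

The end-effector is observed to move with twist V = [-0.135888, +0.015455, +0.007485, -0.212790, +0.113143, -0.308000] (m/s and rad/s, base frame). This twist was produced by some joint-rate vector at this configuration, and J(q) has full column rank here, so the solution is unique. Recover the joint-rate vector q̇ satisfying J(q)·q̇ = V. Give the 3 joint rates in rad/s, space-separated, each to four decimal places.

o_n = [-0.0210, -0.5079, -0.0159]
J₁: ẑ×o_n = [0.5079, -0.0210, 0.0000], ω = ẑ
J2: z=[0.0000, 0.0000, 1.0000] o=[0.1626, -0.1626, 0.0000] → [0.3453, -0.1836, 0.0000, 0.0000, 0.0000, 1.0000]
J3: z=[-0.8829, 0.4695, 0.0000] o=[-0.0064, -0.4805, 0.1000] → [-0.0544, -0.1023, 0.0311, -0.8829, 0.4695, 0.0000]
q̇ = J⁺·V = [-0.1010, -0.2070, 0.2410]

-0.1010 -0.2070 0.2410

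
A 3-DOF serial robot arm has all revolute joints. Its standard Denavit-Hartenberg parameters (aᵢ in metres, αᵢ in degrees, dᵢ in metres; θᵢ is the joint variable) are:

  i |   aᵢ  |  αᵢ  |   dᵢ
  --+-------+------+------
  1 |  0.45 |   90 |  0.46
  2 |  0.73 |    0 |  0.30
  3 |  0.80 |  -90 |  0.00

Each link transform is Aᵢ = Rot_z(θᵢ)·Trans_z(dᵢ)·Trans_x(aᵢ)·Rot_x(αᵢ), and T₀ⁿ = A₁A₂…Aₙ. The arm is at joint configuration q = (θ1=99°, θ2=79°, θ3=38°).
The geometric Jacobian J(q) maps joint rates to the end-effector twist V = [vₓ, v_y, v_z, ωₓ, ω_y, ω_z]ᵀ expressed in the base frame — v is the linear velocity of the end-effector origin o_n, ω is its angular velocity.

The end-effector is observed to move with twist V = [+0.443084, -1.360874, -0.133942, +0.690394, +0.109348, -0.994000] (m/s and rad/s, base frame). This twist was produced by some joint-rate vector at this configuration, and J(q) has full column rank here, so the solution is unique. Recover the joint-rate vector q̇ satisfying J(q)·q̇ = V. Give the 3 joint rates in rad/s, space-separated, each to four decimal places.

o_n = [0.2609, 0.2702, 1.8894]
J₁: ẑ×o_n = [-0.2702, 0.2609, 0.0000], ω = ẑ
J2: z=[0.9877, 0.1564, 0.0000] o=[-0.0704, 0.4445, 0.4600] → [0.2236, -1.4118, -0.2239, 0.9877, 0.1564, 0.0000]
J3: z=[0.9877, 0.1564, 0.0000] o=[0.2041, 0.6290, 1.1766] → [0.1115, -0.7040, -0.3632, 0.9877, 0.1564, 0.0000]
q̇ = J⁺·V = [-0.9940, 0.8610, -0.1620]

-0.9940 0.8610 -0.1620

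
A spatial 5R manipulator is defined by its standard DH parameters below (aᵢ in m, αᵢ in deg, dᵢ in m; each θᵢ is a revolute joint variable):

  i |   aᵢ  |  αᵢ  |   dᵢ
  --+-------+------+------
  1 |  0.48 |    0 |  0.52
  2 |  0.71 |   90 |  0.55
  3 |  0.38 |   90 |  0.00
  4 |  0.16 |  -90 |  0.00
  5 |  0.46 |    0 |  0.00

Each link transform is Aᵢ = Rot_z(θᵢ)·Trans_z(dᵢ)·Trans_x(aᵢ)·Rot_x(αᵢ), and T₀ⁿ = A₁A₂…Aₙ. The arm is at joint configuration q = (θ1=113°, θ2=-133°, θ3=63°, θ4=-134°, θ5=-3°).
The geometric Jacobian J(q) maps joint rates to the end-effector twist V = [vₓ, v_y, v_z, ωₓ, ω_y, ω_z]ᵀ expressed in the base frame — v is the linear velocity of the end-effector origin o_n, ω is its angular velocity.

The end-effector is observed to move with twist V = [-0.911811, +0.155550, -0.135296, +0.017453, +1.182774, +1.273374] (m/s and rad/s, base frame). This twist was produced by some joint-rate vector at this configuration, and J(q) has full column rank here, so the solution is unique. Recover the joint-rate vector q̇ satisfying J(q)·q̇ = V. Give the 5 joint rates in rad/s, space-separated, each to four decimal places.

0.5970 -0.1390 -0.5860 -0.7160 0.7650

o_n = [0.6307, 0.6181, 1.0143]
J₁: ẑ×o_n = [-0.6181, 0.6307, 0.0000], ω = ẑ
J2: z=[0.0000, 0.0000, 1.0000] o=[-0.1876, 0.4418, 0.5200] → [-0.1763, 0.8183, 0.0000, 0.0000, 0.0000, 1.0000]
J3: z=[-0.3420, -0.9397, 0.0000] o=[0.4796, 0.1990, 1.0700] → [0.0523, -0.0191, -0.0014, -0.3420, -0.9397, 0.0000]
J4: z=[0.8373, -0.3047, -0.4540] o=[0.6417, 0.1400, 1.4086] → [0.3372, 0.3351, 0.3970, 0.8373, -0.3047, -0.4540]
J5: z=[0.5445, 0.5411, 0.6409] o=[0.6337, 0.2654, 1.3096] → [-0.3858, 0.1589, 0.1936, 0.5445, 0.5411, 0.6409]
q̇ = J⁺·V = [0.5970, -0.1390, -0.5860, -0.7160, 0.7650]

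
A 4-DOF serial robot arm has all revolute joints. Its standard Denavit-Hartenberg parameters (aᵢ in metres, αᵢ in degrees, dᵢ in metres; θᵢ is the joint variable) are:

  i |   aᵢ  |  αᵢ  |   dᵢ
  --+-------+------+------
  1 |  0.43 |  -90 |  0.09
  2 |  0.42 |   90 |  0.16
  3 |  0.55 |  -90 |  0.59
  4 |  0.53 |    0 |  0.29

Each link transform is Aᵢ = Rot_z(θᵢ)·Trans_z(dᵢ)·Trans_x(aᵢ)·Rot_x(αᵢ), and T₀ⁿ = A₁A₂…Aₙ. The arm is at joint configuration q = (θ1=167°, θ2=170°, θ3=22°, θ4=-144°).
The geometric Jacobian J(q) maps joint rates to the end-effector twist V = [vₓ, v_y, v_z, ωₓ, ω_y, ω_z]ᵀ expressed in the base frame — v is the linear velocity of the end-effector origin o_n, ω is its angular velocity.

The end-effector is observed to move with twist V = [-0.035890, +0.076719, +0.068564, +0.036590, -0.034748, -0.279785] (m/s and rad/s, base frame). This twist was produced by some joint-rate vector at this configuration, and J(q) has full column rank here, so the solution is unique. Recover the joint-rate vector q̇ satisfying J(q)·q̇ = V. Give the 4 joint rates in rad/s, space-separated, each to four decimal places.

-0.3300 0.1100 -0.0570 -0.0910

o_n = [-0.2716, -0.4241, -0.8714]
J₁: ẑ×o_n = [0.4241, -0.2716, 0.0000], ω = ẑ
J2: z=[-0.2250, -0.9744, 0.0000] o=[-0.4190, 0.0967, 0.0900] → [0.9368, -0.2163, 0.2608, -0.2250, -0.9744, 0.0000]
J3: z=[-0.1692, 0.0391, -0.9848] o=[-0.0520, -0.1522, 0.0171] → [-0.3024, 0.0660, 0.0546, -0.1692, 0.0391, -0.9848]
J4: z=[-0.5680, -0.8204, 0.0650] o=[0.2912, -0.4429, -0.6525] → [0.1784, -0.1609, -0.4724, -0.5680, -0.8204, 0.0650]
q̇ = J⁺·V = [-0.3300, 0.1100, -0.0570, -0.0910]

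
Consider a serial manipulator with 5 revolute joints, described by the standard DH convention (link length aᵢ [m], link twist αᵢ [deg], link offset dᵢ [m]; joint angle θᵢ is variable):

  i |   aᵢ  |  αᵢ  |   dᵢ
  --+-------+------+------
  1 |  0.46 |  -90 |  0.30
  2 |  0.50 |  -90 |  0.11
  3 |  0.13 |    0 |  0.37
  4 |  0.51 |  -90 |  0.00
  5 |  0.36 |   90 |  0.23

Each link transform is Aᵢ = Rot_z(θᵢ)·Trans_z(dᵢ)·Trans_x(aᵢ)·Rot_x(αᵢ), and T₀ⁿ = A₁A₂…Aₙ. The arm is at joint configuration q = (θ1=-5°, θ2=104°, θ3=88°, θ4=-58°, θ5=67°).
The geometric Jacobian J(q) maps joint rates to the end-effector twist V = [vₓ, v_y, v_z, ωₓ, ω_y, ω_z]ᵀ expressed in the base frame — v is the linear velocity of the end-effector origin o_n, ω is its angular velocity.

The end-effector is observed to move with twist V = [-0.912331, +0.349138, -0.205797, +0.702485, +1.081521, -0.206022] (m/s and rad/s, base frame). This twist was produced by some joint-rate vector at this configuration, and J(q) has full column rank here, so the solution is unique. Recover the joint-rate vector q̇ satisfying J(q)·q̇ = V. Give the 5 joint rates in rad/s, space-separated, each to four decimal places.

0.0810 0.9100 -0.4030 -0.2540 -0.2640

o_n = [0.1438, -0.5591, -0.6154]
J₁: ẑ×o_n = [0.5591, 0.1438, -0.0000], ω = ẑ
J2: z=[0.0872, 0.9962, 0.0000] o=[0.4582, -0.0401, 0.3000] → [-0.9119, 0.0798, 0.2680, 0.0872, 0.9962, 0.0000]
J3: z=[-0.9666, 0.0846, 0.2419] o=[0.3473, 0.0800, -0.1851] → [0.1182, -0.4651, 0.6350, -0.9666, 0.0846, 0.2419]
J4: z=[-0.9666, 0.0846, 0.2419] o=[-0.0227, -0.0180, -0.1000] → [0.0873, -0.4578, 0.5089, -0.9666, 0.0846, 0.2419]
J5: z=[0.0450, -0.8733, 0.4851] o=[-0.1514, -0.2627, -0.5286] → [0.2196, 0.1471, 0.2444, 0.0450, -0.8733, 0.4851]
q̇ = J⁺·V = [0.0810, 0.9100, -0.4030, -0.2540, -0.2640]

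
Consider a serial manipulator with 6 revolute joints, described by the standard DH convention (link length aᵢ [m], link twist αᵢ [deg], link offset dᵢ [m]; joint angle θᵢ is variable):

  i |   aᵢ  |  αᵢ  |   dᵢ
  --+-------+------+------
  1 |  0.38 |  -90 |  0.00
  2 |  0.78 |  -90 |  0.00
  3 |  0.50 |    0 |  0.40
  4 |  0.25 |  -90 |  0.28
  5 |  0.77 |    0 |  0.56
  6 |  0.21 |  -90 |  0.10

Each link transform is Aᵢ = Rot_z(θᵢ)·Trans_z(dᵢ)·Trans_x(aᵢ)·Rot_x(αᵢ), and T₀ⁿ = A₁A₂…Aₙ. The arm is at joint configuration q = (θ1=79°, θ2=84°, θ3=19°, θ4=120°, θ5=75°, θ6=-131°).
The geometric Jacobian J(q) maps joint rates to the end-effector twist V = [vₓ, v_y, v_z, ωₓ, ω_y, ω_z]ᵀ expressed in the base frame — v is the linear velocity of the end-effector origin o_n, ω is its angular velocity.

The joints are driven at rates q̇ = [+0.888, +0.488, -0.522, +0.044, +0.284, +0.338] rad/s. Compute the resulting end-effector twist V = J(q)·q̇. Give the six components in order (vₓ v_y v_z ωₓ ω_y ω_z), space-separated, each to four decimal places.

o_n = [0.0952, 0.2986, -0.4014]
J₁: ẑ×o_n = [-0.2986, 0.0952, 0.0000], ω = ẑ
J2: z=[-0.9816, 0.1908, 0.0000] o=[0.0725, 0.3730, 0.0000] → [-0.0766, -0.3941, 0.0688, -0.9816, 0.1908, 0.0000]
J3: z=[-0.1898, -0.9762, -0.1045] o=[0.0881, 0.4531, -0.7757] → [-0.3815, 0.0703, 0.0363, -0.1898, -0.9762, -0.1045]
J4: z=[-0.1898, -0.9762, -0.1045] o=[0.1814, 0.0800, -1.2877] → [-0.8424, 0.1772, -0.1256, -0.1898, -0.9762, -0.1045]
J5: z=[-0.7539, 0.0767, 0.6525] o=[0.2855, -0.2440, -1.1293] → [-0.2982, 0.4246, -0.3945, -0.7539, 0.0767, 0.6525]
J6: z=[-0.7539, 0.0767, 0.6525] o=[0.1298, 0.4847, -0.5366] → [0.1318, 0.0794, 0.1429, -0.7539, 0.0767, 0.6525]
V = J·q̇ = [-0.1805, 0.0108, -0.0546, -0.8573, 0.6075, 1.3438]

-0.1805 0.0108 -0.0546 -0.8573 0.6075 1.3438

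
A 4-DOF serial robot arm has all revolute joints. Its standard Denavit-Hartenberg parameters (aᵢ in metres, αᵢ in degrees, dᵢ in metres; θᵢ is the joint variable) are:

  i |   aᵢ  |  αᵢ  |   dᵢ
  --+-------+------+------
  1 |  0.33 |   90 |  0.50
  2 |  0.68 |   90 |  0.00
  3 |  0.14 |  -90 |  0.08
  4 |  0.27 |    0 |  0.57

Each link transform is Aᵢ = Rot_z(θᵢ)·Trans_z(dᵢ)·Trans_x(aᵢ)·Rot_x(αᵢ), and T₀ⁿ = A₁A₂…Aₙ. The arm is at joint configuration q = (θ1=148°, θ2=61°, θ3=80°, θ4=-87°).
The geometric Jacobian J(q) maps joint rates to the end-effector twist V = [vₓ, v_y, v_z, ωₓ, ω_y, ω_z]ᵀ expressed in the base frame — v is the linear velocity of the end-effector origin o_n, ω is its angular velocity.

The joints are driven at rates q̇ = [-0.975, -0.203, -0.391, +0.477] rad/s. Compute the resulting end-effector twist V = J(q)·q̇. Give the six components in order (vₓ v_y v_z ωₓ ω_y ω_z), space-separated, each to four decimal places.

o_n = [-0.4661, 0.5869, 0.4577]
J₁: ẑ×o_n = [-0.5869, -0.4661, 0.0000], ω = ẑ
J2: z=[0.5299, 0.8480, 0.0000] o=[-0.2799, 0.1749, 0.5000] → [-0.0359, 0.0224, 0.3763, 0.5299, 0.8480, 0.0000]
J3: z=[-0.7417, 0.4635, -0.4848] o=[-0.5594, 0.3496, 1.0947] → [-0.1802, -0.5178, -0.2193, -0.7417, 0.4635, -0.4848]
J4: z=[0.4969, -0.1057, -0.8613] o=[-0.5557, 0.5098, 1.0772] → [0.1319, 0.2307, 0.0478, 0.4969, -0.1057, -0.8613]
V = J·q̇ = [0.7129, 0.7624, 0.0322, 0.4195, -0.4038, -1.1963]

0.7129 0.7624 0.0322 0.4195 -0.4038 -1.1963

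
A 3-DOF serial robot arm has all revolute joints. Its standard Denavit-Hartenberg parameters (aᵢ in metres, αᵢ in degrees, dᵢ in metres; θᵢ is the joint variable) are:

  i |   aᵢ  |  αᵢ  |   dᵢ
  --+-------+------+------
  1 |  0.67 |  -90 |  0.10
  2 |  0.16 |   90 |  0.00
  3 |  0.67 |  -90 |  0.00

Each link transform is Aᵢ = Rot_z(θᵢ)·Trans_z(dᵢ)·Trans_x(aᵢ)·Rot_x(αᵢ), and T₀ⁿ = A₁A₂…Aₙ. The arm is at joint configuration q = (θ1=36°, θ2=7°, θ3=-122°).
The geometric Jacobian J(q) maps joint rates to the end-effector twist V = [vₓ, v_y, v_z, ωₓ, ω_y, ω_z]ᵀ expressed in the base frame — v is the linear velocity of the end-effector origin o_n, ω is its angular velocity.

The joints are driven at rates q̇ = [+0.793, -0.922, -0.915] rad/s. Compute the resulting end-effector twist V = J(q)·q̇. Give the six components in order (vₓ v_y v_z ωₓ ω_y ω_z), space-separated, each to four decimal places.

-0.4837 0.5171 -0.1151 0.4517 -0.8115 -0.1152

o_n = [0.7194, -0.1797, 0.1238]
J₁: ẑ×o_n = [0.1797, 0.7194, -0.0000], ω = ẑ
J2: z=[-0.5878, 0.8090, 0.0000] o=[0.5420, 0.3938, 0.1000] → [0.0192, 0.0140, 0.1936, -0.5878, 0.8090, 0.0000]
J3: z=[0.0986, 0.0716, 0.9925] o=[0.6705, 0.4872, 0.0805] → [0.6649, 0.0442, -0.0692, 0.0986, 0.0716, 0.9925]
V = J·q̇ = [-0.4837, 0.5171, -0.1151, 0.4517, -0.8115, -0.1152]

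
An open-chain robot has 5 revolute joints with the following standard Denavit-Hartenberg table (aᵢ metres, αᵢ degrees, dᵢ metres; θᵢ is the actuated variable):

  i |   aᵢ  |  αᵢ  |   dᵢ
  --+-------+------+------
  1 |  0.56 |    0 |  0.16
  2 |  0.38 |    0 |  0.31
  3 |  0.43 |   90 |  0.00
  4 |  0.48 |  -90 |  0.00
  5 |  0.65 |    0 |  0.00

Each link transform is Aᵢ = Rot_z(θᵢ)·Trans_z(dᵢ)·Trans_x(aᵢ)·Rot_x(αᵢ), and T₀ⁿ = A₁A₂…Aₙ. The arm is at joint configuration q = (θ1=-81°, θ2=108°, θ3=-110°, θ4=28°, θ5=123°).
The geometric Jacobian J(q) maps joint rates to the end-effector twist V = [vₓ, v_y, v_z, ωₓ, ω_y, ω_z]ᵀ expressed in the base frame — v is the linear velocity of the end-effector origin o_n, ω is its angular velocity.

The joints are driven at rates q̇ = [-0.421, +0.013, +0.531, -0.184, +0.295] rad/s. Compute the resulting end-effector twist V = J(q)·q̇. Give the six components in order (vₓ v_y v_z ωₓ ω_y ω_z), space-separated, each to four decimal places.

o_n = [1.0332, -0.8514, 0.5291]
J₁: ẑ×o_n = [0.8514, 1.0332, -0.0000], ω = ẑ
J2: z=[0.0000, 0.0000, 1.0000] o=[0.0876, -0.5531, 0.1600] → [0.2983, 0.9456, -0.0000, 0.0000, 0.0000, 1.0000]
J3: z=[0.0000, 0.0000, 1.0000] o=[0.4262, -0.3806, 0.4700] → [0.4708, 0.6070, -0.0000, 0.0000, 0.0000, 1.0000]
J4: z=[-0.9925, -0.1219, 0.0000] o=[0.4786, -0.8074, 0.4700] → [-0.0072, 0.0587, 0.1112, -0.9925, -0.1219, 0.0000]
J5: z=[-0.0572, 0.4660, 0.8829] o=[0.5302, -1.2280, 0.6953] → [-0.4100, 0.4346, -0.2559, -0.0572, 0.4660, 0.8829]
V = J·q̇ = [-0.2242, 0.0170, -0.0960, 0.1658, 0.1599, 0.3835]

-0.2242 0.0170 -0.0960 0.1658 0.1599 0.3835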